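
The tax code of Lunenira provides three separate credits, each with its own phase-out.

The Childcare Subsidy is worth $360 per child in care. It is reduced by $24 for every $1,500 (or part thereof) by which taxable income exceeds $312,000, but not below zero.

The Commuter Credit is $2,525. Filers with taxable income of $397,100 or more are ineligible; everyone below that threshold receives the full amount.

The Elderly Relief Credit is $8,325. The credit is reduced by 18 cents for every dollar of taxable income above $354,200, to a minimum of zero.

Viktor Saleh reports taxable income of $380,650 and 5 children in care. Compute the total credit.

$6,785

Childcare Subsidy: base = 5 × $360 = $1,800. income exceeds $312,000 by $68,650, which is 46 full-or-partial $1,500 increments; reduction = 46 × $24 = $1,104, leaving $696.
Commuter Credit: $380,650 is below the $397,100 cutoff, so the full $2,525 applies.
Elderly Relief Credit: 18% of the $26,450 excess over $354,200 is $4,761; credit = $8,325 − $4,761 = $3,564.
Total: $696 + $2,525 + $3,564 = $6,785.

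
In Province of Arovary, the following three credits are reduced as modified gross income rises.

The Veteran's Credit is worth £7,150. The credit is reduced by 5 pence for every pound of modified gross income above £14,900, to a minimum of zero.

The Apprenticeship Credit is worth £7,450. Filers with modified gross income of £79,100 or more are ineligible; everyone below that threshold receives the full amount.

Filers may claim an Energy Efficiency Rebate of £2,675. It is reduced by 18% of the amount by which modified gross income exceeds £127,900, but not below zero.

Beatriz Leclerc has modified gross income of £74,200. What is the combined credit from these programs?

£14,310

Veteran's Credit: 5% of the £59,300 excess over £14,900 is £2,965; credit = £7,150 − £2,965 = £4,185.
Apprenticeship Credit: £74,200 is below the £79,100 cutoff, so the full £7,450 applies.
Energy Efficiency Rebate: £74,200 is at or below the £127,900 threshold, so the full £2,675 applies.
Total: £4,185 + £7,450 + £2,675 = £14,310.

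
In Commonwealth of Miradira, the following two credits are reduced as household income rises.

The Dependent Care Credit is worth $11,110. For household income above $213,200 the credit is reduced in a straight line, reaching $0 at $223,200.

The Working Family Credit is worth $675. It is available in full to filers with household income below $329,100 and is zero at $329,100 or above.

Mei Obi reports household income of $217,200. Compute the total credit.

Dependent Care Credit: $217,200 is $4,000 into a $10,000 phase-out range, leaving 6,000/10,000 of the credit: $11,110 × 6,000/10,000 = $6,666.
Working Family Credit: $217,200 is below the $329,100 cutoff, so the full $675 applies.
Total: $6,666 + $675 = $7,341.

$7,341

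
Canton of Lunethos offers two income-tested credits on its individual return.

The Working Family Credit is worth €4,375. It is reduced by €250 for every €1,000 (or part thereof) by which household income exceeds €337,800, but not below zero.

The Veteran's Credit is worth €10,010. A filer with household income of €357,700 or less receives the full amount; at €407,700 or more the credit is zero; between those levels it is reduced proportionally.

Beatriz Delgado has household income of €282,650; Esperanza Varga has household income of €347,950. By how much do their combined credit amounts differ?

€2,750

Beatriz (€282,650): Working Family Credit: €282,650 is at or below the €337,800 threshold, so the full €4,375 applies. Veteran's Credit: €282,650 is at or below the €357,700 threshold, so the full €10,010 applies. total €4,375 + €10,010 = €14,385
Esperanza (€347,950): Working Family Credit: income exceeds €337,800 by €10,150, which is 11 full-or-partial €1,000 increments; reduction = 11 × €250 = €2,750, leaving €1,625. Veteran's Credit: €347,950 is at or below the €357,700 threshold, so the full €10,010 applies. total €1,625 + €10,010 = €11,635
Difference: |€14,385 − €11,635| = €2,750.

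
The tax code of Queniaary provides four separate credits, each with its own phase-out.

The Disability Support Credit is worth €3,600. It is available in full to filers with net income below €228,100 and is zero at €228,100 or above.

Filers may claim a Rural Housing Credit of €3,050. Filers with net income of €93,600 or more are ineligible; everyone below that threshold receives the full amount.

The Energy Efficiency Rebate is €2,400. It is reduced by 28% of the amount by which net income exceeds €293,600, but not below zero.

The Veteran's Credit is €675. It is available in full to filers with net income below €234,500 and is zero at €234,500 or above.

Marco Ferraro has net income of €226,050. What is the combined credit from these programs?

€6,675

Disability Support Credit: €226,050 is below the €228,100 cutoff, so the full €3,600 applies.
Rural Housing Credit: €226,050 meets or exceeds the €93,600 cutoff, so the credit is €0.
Energy Efficiency Rebate: €226,050 is at or below the €293,600 threshold, so the full €2,400 applies.
Veteran's Credit: €226,050 is below the €234,500 cutoff, so the full €675 applies.
Total: €3,600 + €0 + €2,400 + €675 = €6,675.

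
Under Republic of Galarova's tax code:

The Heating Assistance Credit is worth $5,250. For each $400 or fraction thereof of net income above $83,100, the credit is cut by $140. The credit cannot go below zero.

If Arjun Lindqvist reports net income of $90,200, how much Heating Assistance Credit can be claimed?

Heating Assistance Credit: income exceeds $83,100 by $7,100, which is 18 full-or-partial $400 increments; reduction = 18 × $140 = $2,520, leaving $2,730.

$2,730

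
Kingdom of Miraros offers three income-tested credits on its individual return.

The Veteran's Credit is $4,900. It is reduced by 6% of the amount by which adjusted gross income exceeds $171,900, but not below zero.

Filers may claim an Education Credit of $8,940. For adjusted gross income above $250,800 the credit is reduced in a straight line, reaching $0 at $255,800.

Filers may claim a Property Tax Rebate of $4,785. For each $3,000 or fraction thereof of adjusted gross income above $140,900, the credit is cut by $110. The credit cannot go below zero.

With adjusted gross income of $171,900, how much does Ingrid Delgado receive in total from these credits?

$17,415

Veteran's Credit: $171,900 is at or below the $171,900 threshold, so the full $4,900 applies.
Education Credit: $171,900 is at or below the $250,800 threshold, so the full $8,940 applies.
Property Tax Rebate: income exceeds $140,900 by $31,000, which is 11 full-or-partial $3,000 increments; reduction = 11 × $110 = $1,210, leaving $3,575.
Total: $4,900 + $8,940 + $3,575 = $17,415.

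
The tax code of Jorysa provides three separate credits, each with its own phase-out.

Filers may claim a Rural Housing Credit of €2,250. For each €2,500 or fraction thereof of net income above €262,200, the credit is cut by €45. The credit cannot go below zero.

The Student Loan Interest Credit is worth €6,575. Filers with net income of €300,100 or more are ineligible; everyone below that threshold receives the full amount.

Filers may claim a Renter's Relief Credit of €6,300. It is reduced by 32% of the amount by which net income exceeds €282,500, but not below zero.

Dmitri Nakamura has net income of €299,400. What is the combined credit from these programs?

Rural Housing Credit: income exceeds €262,200 by €37,200, which is 15 full-or-partial €2,500 increments; reduction = 15 × €45 = €675, leaving €1,575.
Student Loan Interest Credit: €299,400 is below the €300,100 cutoff, so the full €6,575 applies.
Renter's Relief Credit: 32% of the €16,900 excess over €282,500 is €5,408; credit = €6,300 − €5,408 = €892.
Total: €1,575 + €6,575 + €892 = €9,042.

€9,042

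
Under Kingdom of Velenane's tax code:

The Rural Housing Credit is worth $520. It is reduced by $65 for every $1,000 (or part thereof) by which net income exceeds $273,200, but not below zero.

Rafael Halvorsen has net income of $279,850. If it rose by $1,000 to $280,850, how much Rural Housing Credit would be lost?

At $279,850 — income exceeds $273,200 by $6,650, which is 7 full-or-partial $1,000 increments; reduction = 7 × $65 = $455, leaving $65.
At $280,850 — income exceeds $273,200 by $7,650 → 8 increments × $65 = $520 ≥ base, so the credit is $0.
Lost: $65 − $0 = $65.

$65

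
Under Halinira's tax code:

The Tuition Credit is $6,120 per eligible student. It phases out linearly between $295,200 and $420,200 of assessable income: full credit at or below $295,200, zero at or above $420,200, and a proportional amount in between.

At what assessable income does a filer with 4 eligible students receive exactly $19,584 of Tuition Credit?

$320,200

Full credit = 4 × $6,120 = $24,480.
$19,584 is 19,584/24,480 of the full $24,480, so 4,896/24,480 of the $125,000 range has been used: income = $295,200 + $125,000 × 4,896/24,480 = $320,200.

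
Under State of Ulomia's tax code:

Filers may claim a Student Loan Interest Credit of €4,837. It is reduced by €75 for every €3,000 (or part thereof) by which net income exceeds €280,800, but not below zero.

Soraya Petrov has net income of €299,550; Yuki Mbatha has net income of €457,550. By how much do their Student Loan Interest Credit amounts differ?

Soraya (€299,550): Student Loan Interest Credit: income exceeds €280,800 by €18,750, which is 7 full-or-partial €3,000 increments; reduction = 7 × €75 = €525, leaving €4,312.
Yuki (€457,550): Student Loan Interest Credit: income exceeds €280,800 by €176,750, which is 59 full-or-partial €3,000 increments; reduction = 59 × €75 = €4,425, leaving €412.
Difference: |€4,312 − €412| = €3,900.

€3,900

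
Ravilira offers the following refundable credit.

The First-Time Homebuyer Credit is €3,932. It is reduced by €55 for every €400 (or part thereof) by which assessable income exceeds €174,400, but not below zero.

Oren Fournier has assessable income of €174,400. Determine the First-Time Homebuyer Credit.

First-Time Homebuyer Credit: €174,400 is at or below the €174,400 threshold, so the full €3,932 applies.

€3,932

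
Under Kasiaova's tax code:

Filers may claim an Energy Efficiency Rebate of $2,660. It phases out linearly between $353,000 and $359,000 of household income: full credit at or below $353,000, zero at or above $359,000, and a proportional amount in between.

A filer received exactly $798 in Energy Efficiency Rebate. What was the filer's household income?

$357,200

$798 is 798/2,660 of the full $2,660, so 1,862/2,660 of the $6,000 range has been used: income = $353,000 + $6,000 × 1,862/2,660 = $357,200.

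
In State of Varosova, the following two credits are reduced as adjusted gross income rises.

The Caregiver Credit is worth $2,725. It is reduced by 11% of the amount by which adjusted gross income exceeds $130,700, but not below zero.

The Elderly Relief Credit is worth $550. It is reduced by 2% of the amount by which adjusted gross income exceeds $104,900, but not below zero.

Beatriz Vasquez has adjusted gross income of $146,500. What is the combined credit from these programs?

Caregiver Credit: 11% of the $15,800 excess over $130,700 is $1,738; credit = $2,725 − $1,738 = $987.
Elderly Relief Credit: 2% of the $41,600 excess over $104,900 is $832 ≥ base, so the credit is $0.
Total: $987 + $0 = $987.

$987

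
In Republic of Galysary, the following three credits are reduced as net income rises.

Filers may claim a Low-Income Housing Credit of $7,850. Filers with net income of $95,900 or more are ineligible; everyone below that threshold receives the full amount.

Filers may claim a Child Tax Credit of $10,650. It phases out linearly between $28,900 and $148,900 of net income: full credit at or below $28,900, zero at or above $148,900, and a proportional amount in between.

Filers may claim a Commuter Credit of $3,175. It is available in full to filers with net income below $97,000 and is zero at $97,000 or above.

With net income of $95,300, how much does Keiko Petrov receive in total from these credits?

$15,782

Low-Income Housing Credit: $95,300 is below the $95,900 cutoff, so the full $7,850 applies.
Child Tax Credit: $95,300 is $66,400 into a $120,000 phase-out range, leaving 53,600/120,000 of the credit: $10,650 × 53,600/120,000 = $4,757.
Commuter Credit: $95,300 is below the $97,000 cutoff, so the full $3,175 applies.
Total: $7,850 + $4,757 + $3,175 = $15,782.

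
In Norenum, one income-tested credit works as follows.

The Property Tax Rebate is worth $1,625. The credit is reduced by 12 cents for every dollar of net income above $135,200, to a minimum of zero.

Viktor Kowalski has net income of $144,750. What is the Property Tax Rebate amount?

$479

Property Tax Rebate: 12% of the $9,550 excess over $135,200 is $1,146; credit = $1,625 − $1,146 = $479.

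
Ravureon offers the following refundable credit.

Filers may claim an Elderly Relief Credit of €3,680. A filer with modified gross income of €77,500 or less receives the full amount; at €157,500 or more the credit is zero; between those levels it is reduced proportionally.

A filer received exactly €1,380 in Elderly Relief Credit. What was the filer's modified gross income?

€1,380 is 1,380/3,680 of the full €3,680, so 2,300/3,680 of the €80,000 range has been used: income = €77,500 + €80,000 × 2,300/3,680 = €127,500.

€127,500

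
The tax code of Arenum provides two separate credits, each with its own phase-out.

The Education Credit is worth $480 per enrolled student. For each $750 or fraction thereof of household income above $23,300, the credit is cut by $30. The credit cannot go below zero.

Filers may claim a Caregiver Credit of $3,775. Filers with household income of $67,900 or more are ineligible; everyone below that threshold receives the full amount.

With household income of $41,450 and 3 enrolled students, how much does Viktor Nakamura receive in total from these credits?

$4,465

Education Credit: base = 3 × $480 = $1,440. income exceeds $23,300 by $18,150, which is 25 full-or-partial $750 increments; reduction = 25 × $30 = $750, leaving $690.
Caregiver Credit: $41,450 is below the $67,900 cutoff, so the full $3,775 applies.
Total: $690 + $3,775 = $4,465.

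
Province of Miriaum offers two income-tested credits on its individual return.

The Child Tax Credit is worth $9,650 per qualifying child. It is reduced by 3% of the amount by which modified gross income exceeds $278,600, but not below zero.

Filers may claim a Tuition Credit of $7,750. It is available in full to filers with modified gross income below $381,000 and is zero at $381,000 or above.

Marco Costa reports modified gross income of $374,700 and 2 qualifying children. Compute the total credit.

$24,167

Child Tax Credit: base = 2 × $9,650 = $19,300. 3% of the $96,100 excess over $278,600 is $2,883; credit = $19,300 − $2,883 = $16,417.
Tuition Credit: $374,700 is below the $381,000 cutoff, so the full $7,750 applies.
Total: $16,417 + $7,750 = $24,167.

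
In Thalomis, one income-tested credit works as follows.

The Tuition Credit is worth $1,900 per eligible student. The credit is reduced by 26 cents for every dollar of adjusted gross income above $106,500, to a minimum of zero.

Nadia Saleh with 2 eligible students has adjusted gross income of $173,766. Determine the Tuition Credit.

Tuition Credit: base = 2 × $1,900 = $3,800. 26% of the $67,266 excess over $106,500 is $17,489.16 ≥ base, so the credit is $0.

$0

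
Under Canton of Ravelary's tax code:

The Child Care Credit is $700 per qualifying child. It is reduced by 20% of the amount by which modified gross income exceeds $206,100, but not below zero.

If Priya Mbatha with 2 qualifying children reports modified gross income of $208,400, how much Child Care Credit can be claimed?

Child Care Credit: base = 2 × $700 = $1,400. 20% of the $2,300 excess over $206,100 is $460; credit = $1,400 − $460 = $940.

$940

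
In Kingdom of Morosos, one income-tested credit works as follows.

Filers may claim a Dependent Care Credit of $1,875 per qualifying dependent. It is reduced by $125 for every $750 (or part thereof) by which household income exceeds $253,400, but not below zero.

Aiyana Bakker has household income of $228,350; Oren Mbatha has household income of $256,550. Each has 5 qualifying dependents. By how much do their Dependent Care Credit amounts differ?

Aiyana ($228,350): Dependent Care Credit: base = 5 × $1,875 = $9,375. $228,350 is at or below the $253,400 threshold, so the full $9,375 applies.
Oren ($256,550): Dependent Care Credit: base = 5 × $1,875 = $9,375. income exceeds $253,400 by $3,150, which is 5 full-or-partial $750 increments; reduction = 5 × $125 = $625, leaving $8,750.
Difference: |$9,375 − $8,750| = $625.

$625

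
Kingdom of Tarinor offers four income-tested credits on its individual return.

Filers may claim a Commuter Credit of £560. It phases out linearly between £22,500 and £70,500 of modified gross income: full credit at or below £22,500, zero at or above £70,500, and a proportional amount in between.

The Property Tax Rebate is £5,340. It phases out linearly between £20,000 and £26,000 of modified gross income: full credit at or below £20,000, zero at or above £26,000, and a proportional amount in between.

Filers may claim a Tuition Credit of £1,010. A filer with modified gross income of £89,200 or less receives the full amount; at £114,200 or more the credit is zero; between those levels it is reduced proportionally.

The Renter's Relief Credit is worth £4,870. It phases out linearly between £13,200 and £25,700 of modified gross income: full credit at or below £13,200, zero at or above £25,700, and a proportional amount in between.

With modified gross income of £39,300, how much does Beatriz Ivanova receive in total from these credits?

Commuter Credit: £39,300 is £16,800 into a £48,000 phase-out range, leaving 31,200/48,000 of the credit: £560 × 31,200/48,000 = £364.
Property Tax Rebate: £39,300 is at or above £26,000, so the credit is £0.
Tuition Credit: £39,300 is at or below the £89,200 threshold, so the full £1,010 applies.
Renter's Relief Credit: £39,300 is at or above £25,700, so the credit is £0.
Total: £364 + £0 + £1,010 + £0 = £1,374.

£1,374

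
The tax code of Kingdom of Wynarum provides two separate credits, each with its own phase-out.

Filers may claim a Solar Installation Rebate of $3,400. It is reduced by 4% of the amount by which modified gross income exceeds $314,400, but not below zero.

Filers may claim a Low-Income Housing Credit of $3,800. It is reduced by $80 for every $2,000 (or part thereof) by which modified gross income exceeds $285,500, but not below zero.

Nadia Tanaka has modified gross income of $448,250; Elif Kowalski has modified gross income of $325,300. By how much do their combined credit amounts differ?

$5,164

Nadia ($448,250): Solar Installation Rebate: 4% of the $133,850 excess over $314,400 is $5,354 ≥ base, so the credit is $0. Low-Income Housing Credit: income exceeds $285,500 by $162,750 → 82 increments × $80 = $6,560 ≥ base, so the credit is $0. total $0 + $0 = $0
Elif ($325,300): Solar Installation Rebate: 4% of the $10,900 excess over $314,400 is $436; credit = $3,400 − $436 = $2,964. Low-Income Housing Credit: income exceeds $285,500 by $39,800, which is 20 full-or-partial $2,000 increments; reduction = 20 × $80 = $1,600, leaving $2,200. total $2,964 + $2,200 = $5,164
Difference: |$0 − $5,164| = $5,164.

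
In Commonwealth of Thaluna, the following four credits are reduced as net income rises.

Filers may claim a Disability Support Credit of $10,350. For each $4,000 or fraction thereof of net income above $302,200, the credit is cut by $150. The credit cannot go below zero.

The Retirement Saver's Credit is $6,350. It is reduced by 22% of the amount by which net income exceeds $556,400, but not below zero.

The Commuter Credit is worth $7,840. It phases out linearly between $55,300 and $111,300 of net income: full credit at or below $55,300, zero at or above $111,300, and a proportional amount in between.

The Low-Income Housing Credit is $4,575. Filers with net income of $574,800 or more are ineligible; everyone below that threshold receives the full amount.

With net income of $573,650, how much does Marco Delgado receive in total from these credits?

$7,280

Disability Support Credit: income exceeds $302,200 by $271,450, which is 68 full-or-partial $4,000 increments; reduction = 68 × $150 = $10,200, leaving $150.
Retirement Saver's Credit: 22% of the $17,250 excess over $556,400 is $3,795; credit = $6,350 − $3,795 = $2,555.
Commuter Credit: $573,650 is at or above $111,300, so the credit is $0.
Low-Income Housing Credit: $573,650 is below the $574,800 cutoff, so the full $4,575 applies.
Total: $150 + $2,555 + $0 + $4,575 = $7,280.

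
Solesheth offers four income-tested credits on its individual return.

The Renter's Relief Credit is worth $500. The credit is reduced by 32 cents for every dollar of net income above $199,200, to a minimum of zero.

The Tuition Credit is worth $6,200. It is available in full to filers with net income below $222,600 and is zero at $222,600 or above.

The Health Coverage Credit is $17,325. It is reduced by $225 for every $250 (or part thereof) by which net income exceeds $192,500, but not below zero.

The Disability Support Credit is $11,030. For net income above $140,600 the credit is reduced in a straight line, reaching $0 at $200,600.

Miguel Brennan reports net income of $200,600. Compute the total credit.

$16,152

Renter's Relief Credit: 32% of the $1,400 excess over $199,200 is $448; credit = $500 − $448 = $52.
Tuition Credit: $200,600 is below the $222,600 cutoff, so the full $6,200 applies.
Health Coverage Credit: income exceeds $192,500 by $8,100, which is 33 full-or-partial $250 increments; reduction = 33 × $225 = $7,425, leaving $9,900.
Disability Support Credit: $200,600 is at or above $200,600, so the credit is $0.
Total: $52 + $6,200 + $9,900 + $0 = $16,152.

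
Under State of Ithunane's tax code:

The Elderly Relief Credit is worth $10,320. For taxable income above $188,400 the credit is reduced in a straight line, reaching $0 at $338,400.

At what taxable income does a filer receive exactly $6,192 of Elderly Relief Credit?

$6,192 is 6,192/10,320 of the full $10,320, so 4,128/10,320 of the $150,000 range has been used: income = $188,400 + $150,000 × 4,128/10,320 = $248,400.

$248,400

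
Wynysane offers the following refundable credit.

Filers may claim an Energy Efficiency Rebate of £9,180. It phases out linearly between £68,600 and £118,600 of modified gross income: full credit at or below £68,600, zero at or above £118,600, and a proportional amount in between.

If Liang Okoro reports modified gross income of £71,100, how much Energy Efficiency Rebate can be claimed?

Energy Efficiency Rebate: £71,100 is £2,500 into a £50,000 phase-out range, leaving 47,500/50,000 of the credit: £9,180 × 47,500/50,000 = £8,721.

£8,721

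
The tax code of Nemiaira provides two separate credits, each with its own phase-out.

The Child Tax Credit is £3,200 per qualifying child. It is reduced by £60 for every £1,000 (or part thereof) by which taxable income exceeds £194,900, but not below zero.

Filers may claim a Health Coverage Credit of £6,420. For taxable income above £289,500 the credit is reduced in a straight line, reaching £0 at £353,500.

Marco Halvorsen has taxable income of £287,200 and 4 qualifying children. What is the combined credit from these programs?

Child Tax Credit: base = 4 × £3,200 = £12,800. income exceeds £194,900 by £92,300, which is 93 full-or-partial £1,000 increments; reduction = 93 × £60 = £5,580, leaving £7,220.
Health Coverage Credit: £287,200 is at or below the £289,500 threshold, so the full £6,420 applies.
Total: £7,220 + £6,420 = £13,640.

£13,640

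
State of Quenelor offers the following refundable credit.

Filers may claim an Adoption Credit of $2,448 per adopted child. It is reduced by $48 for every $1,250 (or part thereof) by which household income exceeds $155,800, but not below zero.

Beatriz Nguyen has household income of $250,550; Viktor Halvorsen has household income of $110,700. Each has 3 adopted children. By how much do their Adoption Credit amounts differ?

Beatriz ($250,550): Adoption Credit: base = 3 × $2,448 = $7,344. income exceeds $155,800 by $94,750, which is 76 full-or-partial $1,250 increments; reduction = 76 × $48 = $3,648, leaving $3,696.
Viktor ($110,700): Adoption Credit: base = 3 × $2,448 = $7,344. $110,700 is at or below the $155,800 threshold, so the full $7,344 applies.
Difference: |$3,696 − $7,344| = $3,648.

$3,648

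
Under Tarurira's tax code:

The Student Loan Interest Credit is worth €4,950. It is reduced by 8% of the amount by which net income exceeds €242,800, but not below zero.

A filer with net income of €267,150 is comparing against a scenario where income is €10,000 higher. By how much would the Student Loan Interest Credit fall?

€800

At €267,150 — 8% of the €24,350 excess over €242,800 is €1,948; credit = €4,950 − €1,948 = €3,002.
At €277,150 — 8% of the €34,350 excess over €242,800 is €2,748; credit = €4,950 − €2,748 = €2,202.
Lost: €3,002 − €2,202 = €800.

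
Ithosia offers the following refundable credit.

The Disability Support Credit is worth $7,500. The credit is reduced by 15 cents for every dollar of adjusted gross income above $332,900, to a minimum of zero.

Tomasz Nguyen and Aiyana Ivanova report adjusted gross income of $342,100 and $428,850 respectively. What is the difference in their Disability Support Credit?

$6,120

Tomasz ($342,100): Disability Support Credit: 15% of the $9,200 excess over $332,900 is $1,380; credit = $7,500 − $1,380 = $6,120.
Aiyana ($428,850): Disability Support Credit: 15% of the $95,950 excess over $332,900 is $14,392.50 ≥ base, so the credit is $0.
Difference: |$6,120 − $0| = $6,120.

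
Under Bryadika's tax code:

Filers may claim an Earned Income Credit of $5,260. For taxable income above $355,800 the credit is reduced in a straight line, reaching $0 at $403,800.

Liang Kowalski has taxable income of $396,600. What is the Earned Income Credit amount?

Earned Income Credit: $396,600 is $40,800 into a $48,000 phase-out range, leaving 7,200/48,000 of the credit: $5,260 × 7,200/48,000 = $789.

$789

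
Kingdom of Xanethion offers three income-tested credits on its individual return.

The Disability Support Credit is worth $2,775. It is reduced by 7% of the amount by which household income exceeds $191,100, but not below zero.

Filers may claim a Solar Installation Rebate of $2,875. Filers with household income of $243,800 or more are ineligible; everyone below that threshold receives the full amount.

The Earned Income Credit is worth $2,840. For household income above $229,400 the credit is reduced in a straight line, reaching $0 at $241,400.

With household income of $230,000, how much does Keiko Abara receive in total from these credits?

Disability Support Credit: 7% of the $38,900 excess over $191,100 is $2,723; credit = $2,775 − $2,723 = $52.
Solar Installation Rebate: $230,000 is below the $243,800 cutoff, so the full $2,875 applies.
Earned Income Credit: $230,000 is $600 into a $12,000 phase-out range, leaving 11,400/12,000 of the credit: $2,840 × 11,400/12,000 = $2,698.
Total: $52 + $2,875 + $2,698 = $5,625.

$5,625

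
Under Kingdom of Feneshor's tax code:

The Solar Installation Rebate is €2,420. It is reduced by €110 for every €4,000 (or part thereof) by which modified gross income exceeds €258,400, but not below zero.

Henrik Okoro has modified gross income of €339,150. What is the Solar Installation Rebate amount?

Solar Installation Rebate: income exceeds €258,400 by €80,750, which is 21 full-or-partial €4,000 increments; reduction = 21 × €110 = €2,310, leaving €110.

€110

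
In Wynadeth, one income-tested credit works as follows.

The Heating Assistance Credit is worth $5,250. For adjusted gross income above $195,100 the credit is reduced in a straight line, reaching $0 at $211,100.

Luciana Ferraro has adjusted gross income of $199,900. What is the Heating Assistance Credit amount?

Heating Assistance Credit: $199,900 is $4,800 into a $16,000 phase-out range, leaving 11,200/16,000 of the credit: $5,250 × 11,200/16,000 = $3,675.

$3,675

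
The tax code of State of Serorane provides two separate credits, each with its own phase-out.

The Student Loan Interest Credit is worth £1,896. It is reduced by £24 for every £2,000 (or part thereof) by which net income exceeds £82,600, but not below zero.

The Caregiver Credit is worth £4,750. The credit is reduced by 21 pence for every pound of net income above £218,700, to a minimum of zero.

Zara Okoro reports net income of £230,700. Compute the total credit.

£2,326

Student Loan Interest Credit: income exceeds £82,600 by £148,100, which is 75 full-or-partial £2,000 increments; reduction = 75 × £24 = £1,800, leaving £96.
Caregiver Credit: 21% of the £12,000 excess over £218,700 is £2,520; credit = £4,750 − £2,520 = £2,230.
Total: £96 + £2,230 = £2,326.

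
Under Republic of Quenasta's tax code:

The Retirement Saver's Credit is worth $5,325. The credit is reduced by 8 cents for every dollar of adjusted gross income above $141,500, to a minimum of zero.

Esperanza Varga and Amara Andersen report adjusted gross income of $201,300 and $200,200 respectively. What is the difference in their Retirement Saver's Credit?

$88

Esperanza ($201,300): Retirement Saver's Credit: 8% of the $59,800 excess over $141,500 is $4,784; credit = $5,325 − $4,784 = $541.
Amara ($200,200): Retirement Saver's Credit: 8% of the $58,700 excess over $141,500 is $4,696; credit = $5,325 − $4,696 = $629.
Difference: |$541 − $629| = $88.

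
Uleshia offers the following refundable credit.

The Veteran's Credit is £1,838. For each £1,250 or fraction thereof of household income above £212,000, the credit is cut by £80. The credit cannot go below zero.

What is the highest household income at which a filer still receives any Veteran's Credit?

After 22 increments the reduction is 22 × £80 = £1,760, leaving £78; one more increment wipes it out. Increment 22 ends at excess 22 × £1,250 = £27,500, so the highest qualifying income is £212,000 + £27,500 = £239,500.

£239,500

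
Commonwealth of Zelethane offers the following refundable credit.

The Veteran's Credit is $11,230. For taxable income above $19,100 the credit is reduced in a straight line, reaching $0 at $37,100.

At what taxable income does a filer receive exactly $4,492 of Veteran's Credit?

$29,900

$4,492 is 4,492/11,230 of the full $11,230, so 6,738/11,230 of the $18,000 range has been used: income = $19,100 + $18,000 × 6,738/11,230 = $29,900.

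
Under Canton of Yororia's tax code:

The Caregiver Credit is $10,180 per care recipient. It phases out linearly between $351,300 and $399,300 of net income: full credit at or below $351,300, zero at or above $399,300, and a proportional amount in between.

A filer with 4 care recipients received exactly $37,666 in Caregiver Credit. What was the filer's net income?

Full credit = 4 × $10,180 = $40,720.
$37,666 is 37,666/40,720 of the full $40,720, so 3,054/40,720 of the $48,000 range has been used: income = $351,300 + $48,000 × 3,054/40,720 = $354,900.

$354,900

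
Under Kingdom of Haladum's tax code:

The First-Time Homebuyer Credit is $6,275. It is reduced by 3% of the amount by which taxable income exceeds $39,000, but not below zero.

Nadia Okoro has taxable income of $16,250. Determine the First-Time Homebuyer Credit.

$6,275

First-Time Homebuyer Credit: $16,250 is at or below the $39,000 threshold, so the full $6,275 applies.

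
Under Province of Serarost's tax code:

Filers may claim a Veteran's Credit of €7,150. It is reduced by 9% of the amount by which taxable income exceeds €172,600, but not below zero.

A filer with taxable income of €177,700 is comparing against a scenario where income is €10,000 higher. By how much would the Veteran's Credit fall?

€900

At €177,700 — 9% of the €5,100 excess over €172,600 is €459; credit = €7,150 − €459 = €6,691.
At €187,700 — 9% of the €15,100 excess over €172,600 is €1,359; credit = €7,150 − €1,359 = €5,791.
Lost: €6,691 − €5,791 = €900.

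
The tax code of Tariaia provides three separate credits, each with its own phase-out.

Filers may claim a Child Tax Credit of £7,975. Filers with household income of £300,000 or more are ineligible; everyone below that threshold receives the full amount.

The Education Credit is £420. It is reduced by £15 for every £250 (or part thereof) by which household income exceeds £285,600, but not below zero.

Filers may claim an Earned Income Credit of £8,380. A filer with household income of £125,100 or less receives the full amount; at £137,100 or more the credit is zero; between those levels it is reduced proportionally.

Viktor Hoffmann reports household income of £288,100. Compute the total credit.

Child Tax Credit: £288,100 is below the £300,000 cutoff, so the full £7,975 applies.
Education Credit: income exceeds £285,600 by £2,500, which is 10 full-or-partial £250 increments; reduction = 10 × £15 = £150, leaving £270.
Earned Income Credit: £288,100 is at or above £137,100, so the credit is £0.
Total: £7,975 + £270 + £0 = £8,245.

£8,245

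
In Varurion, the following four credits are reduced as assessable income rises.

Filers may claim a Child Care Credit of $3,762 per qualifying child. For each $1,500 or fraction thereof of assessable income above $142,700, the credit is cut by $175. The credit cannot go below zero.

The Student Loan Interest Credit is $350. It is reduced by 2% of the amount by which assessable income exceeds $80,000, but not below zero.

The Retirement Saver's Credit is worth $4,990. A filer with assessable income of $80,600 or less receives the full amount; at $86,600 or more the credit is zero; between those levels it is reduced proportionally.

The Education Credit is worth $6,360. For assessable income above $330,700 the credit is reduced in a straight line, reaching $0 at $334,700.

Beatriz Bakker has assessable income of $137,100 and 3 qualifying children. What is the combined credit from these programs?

$17,646

Child Care Credit: base = 3 × $3,762 = $11,286. $137,100 is at or below the $142,700 threshold, so the full $11,286 applies.
Student Loan Interest Credit: 2% of the $57,100 excess over $80,000 is $1,142 ≥ base, so the credit is $0.
Retirement Saver's Credit: $137,100 is at or above $86,600, so the credit is $0.
Education Credit: $137,100 is at or below the $330,700 threshold, so the full $6,360 applies.
Total: $11,286 + $0 + $0 + $6,360 = $17,646.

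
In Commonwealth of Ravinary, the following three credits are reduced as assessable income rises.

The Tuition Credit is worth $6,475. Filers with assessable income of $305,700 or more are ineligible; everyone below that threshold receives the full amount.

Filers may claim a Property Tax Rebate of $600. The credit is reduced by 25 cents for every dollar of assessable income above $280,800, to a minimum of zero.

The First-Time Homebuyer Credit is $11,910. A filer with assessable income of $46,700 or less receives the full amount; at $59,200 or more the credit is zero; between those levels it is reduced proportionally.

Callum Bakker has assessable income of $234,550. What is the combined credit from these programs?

$7,075

Tuition Credit: $234,550 is below the $305,700 cutoff, so the full $6,475 applies.
Property Tax Rebate: $234,550 is at or below the $280,800 threshold, so the full $600 applies.
First-Time Homebuyer Credit: $234,550 is at or above $59,200, so the credit is $0.
Total: $6,475 + $600 + $0 = $7,075.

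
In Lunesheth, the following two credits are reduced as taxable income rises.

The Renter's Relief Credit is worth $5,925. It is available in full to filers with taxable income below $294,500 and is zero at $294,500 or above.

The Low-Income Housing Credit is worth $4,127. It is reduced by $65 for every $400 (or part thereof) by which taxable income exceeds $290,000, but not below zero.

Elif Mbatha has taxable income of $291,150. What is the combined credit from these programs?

Renter's Relief Credit: $291,150 is below the $294,500 cutoff, so the full $5,925 applies.
Low-Income Housing Credit: income exceeds $290,000 by $1,150, which is 3 full-or-partial $400 increments; reduction = 3 × $65 = $195, leaving $3,932.
Total: $5,925 + $3,932 = $9,857.

$9,857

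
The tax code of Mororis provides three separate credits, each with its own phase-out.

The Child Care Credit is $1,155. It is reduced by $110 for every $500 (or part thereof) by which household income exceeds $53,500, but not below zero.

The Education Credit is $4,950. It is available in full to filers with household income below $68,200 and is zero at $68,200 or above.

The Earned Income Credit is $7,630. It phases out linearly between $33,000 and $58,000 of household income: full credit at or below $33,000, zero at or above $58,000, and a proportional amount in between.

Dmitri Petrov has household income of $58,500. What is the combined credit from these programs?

Child Care Credit: income exceeds $53,500 by $5,000, which is 10 full-or-partial $500 increments; reduction = 10 × $110 = $1,100, leaving $55.
Education Credit: $58,500 is below the $68,200 cutoff, so the full $4,950 applies.
Earned Income Credit: $58,500 is at or above $58,000, so the credit is $0.
Total: $55 + $4,950 + $0 = $5,005.

$5,005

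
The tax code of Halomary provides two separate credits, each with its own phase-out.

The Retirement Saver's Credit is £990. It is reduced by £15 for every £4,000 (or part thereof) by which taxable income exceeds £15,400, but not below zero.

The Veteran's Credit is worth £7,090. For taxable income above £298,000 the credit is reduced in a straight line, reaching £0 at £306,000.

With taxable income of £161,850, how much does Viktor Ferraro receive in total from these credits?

£7,525

Retirement Saver's Credit: income exceeds £15,400 by £146,450, which is 37 full-or-partial £4,000 increments; reduction = 37 × £15 = £555, leaving £435.
Veteran's Credit: £161,850 is at or below the £298,000 threshold, so the full £7,090 applies.
Total: £435 + £7,090 = £7,525.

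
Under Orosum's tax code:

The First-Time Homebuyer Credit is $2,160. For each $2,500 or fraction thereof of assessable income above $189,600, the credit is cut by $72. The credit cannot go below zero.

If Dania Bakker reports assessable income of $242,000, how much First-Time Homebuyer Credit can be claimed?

$648

First-Time Homebuyer Credit: income exceeds $189,600 by $52,400, which is 21 full-or-partial $2,500 increments; reduction = 21 × $72 = $1,512, leaving $648.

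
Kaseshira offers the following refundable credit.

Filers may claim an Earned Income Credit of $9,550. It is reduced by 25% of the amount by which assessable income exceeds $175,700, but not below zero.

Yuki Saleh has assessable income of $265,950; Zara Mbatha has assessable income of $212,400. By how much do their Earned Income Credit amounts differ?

$375

Yuki ($265,950): Earned Income Credit: 25% of the $90,250 excess over $175,700 is $22,562.50 ≥ base, so the credit is $0.
Zara ($212,400): Earned Income Credit: 25% of the $36,700 excess over $175,700 is $9,175; credit = $9,550 − $9,175 = $375.
Difference: |$0 − $375| = $375.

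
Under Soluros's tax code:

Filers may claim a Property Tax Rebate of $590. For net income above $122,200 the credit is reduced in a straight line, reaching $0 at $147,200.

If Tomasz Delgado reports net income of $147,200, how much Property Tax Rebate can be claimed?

$0

Property Tax Rebate: $147,200 is at or above $147,200, so the credit is $0.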